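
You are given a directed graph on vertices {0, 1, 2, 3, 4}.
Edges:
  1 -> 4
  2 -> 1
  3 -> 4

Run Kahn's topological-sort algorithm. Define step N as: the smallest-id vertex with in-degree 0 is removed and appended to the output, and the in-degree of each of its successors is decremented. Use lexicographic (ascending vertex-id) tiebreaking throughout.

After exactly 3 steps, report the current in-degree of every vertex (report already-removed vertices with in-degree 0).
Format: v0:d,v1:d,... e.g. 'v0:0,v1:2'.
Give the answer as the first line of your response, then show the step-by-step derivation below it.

v0:0,v1:0,v2:0,v3:0,v4:1

step 1: output 0; order=[0]; indeg=(0,1,0,0,2)
step 2: output 2; order=[0,2]; indeg=(0,0,0,0,2)
step 3: output 1; order=[0,2,1]; indeg=(0,0,0,0,1)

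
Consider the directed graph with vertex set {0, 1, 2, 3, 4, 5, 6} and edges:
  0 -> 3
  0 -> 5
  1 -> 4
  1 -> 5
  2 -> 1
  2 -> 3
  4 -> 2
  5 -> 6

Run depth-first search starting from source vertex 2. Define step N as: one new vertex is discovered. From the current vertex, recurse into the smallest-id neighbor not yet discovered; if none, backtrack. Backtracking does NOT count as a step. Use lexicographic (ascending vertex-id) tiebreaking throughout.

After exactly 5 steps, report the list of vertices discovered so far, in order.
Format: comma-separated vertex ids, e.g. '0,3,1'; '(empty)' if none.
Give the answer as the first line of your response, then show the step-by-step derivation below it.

2,1,4,5,6

step 1: discover 2; path=2; order=2
step 2: discover 1; path=2>1; order=2,1
step 3: discover 4; path=2>1>4; order=2,1,4
step 4: discover 5; path=2>1>5; order=2,1,4,5
step 5: discover 6; path=2>1>5>6; order=2,1,4,5,6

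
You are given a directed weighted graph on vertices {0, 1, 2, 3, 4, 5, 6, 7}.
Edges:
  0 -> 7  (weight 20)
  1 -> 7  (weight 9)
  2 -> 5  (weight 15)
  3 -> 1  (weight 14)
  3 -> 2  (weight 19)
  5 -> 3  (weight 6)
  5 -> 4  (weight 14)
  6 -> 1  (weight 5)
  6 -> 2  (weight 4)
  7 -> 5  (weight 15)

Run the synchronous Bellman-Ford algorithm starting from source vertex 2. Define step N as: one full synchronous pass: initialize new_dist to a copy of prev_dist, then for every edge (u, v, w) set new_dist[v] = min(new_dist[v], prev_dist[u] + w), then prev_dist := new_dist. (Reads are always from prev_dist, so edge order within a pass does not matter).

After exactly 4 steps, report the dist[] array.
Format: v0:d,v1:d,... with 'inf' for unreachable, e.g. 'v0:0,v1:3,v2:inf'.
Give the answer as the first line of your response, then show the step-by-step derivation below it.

v0:inf,v1:35,v2:0,v3:21,v4:29,v5:15,v6:inf,v7:44

step 1: dist = v0:inf,v1:inf,v2:0,v3:inf,v4:inf,v5:15,v6:inf,v7:inf
step 2: dist = v0:inf,v1:inf,v2:0,v3:21,v4:29,v5:15,v6:inf,v7:inf
step 3: dist = v0:inf,v1:35,v2:0,v3:21,v4:29,v5:15,v6:inf,v7:inf
step 4: dist = v0:inf,v1:35,v2:0,v3:21,v4:29,v5:15,v6:inf,v7:44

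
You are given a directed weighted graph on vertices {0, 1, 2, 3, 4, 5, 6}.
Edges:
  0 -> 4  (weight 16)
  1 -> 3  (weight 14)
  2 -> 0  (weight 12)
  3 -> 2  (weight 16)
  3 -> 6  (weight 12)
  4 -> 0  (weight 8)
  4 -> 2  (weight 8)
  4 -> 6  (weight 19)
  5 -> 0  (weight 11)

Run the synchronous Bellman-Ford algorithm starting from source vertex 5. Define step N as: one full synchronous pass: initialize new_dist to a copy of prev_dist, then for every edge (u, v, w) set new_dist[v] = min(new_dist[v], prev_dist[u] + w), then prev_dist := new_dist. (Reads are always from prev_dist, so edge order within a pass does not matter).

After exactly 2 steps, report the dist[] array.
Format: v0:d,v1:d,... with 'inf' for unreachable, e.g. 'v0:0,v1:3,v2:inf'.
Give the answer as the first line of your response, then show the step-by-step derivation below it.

v0:11,v1:inf,v2:inf,v3:inf,v4:27,v5:0,v6:inf

step 1: dist = v0:11,v1:inf,v2:inf,v3:inf,v4:inf,v5:0,v6:inf
step 2: dist = v0:11,v1:inf,v2:inf,v3:inf,v4:27,v5:0,v6:inf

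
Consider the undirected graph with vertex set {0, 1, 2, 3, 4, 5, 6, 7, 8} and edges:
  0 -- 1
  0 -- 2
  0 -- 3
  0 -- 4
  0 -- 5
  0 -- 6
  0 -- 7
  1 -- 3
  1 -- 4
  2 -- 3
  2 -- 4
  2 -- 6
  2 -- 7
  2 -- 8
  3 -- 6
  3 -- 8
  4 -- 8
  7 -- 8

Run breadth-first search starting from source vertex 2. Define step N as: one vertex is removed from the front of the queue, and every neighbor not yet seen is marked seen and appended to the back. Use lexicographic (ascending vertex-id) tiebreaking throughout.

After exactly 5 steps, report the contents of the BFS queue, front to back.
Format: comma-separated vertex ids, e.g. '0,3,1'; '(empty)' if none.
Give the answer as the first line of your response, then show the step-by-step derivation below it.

7,8,1,5

step 1: dequeue 2; queue=[0,3,4,6,7,8]; order=2
step 2: dequeue 0; queue=[3,4,6,7,8,1,5]; order=2,0
step 3: dequeue 3; queue=[4,6,7,8,1,5]; order=2,0,3
step 4: dequeue 4; queue=[6,7,8,1,5]; order=2,0,3,4
step 5: dequeue 6; queue=[7,8,1,5]; order=2,0,3,4,6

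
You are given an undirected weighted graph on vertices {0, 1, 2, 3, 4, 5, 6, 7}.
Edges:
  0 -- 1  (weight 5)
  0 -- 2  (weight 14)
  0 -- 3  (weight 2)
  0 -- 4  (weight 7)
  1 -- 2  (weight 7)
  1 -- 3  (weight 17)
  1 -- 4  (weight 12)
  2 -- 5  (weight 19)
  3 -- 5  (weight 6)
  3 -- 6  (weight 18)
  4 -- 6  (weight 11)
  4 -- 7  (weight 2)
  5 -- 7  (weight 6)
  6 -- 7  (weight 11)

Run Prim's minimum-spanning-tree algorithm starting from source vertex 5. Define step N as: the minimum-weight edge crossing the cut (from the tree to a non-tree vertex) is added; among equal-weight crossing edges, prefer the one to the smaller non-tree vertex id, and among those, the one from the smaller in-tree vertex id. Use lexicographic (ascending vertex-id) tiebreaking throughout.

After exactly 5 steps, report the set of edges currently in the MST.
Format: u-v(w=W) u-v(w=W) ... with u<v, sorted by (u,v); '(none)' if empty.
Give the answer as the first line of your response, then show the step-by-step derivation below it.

0-1(w=5) 0-3(w=2) 3-5(w=6) 4-7(w=2) 5-7(w=6)

step 1: add edge 3-5 (w=6); MST = {3-5(w=6)}
step 2: add edge 0-3 (w=2); MST = {0-3(w=2) 3-5(w=6)}
step 3: add edge 0-1 (w=5); MST = {0-1(w=5) 0-3(w=2) 3-5(w=6)}
step 4: add edge 5-7 (w=6); MST = {0-1(w=5) 0-3(w=2) 3-5(w=6) 5-7(w=6)}
step 5: add edge 4-7 (w=2); MST = {0-1(w=5) 0-3(w=2) 3-5(w=6) 4-7(w=2) 5-7(w=6)}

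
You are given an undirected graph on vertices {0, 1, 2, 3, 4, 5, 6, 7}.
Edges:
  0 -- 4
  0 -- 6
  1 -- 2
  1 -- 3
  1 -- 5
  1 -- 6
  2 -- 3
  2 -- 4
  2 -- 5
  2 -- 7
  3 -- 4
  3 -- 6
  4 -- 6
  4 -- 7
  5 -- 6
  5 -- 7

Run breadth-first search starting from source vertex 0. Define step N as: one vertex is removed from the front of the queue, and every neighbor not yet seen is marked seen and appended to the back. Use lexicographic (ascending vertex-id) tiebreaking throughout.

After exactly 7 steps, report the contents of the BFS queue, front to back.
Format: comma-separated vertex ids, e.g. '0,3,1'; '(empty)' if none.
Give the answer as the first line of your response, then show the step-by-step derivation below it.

5

step 1: dequeue 0; queue=[4,6]; order=0
step 2: dequeue 4; queue=[6,2,3,7]; order=0,4
step 3: dequeue 6; queue=[2,3,7,1,5]; order=0,4,6
step 4: dequeue 2; queue=[3,7,1,5]; order=0,4,6,2
step 5: dequeue 3; queue=[7,1,5]; order=0,4,6,2,3
step 6: dequeue 7; queue=[1,5]; order=0,4,6,2,3,7
step 7: dequeue 1; queue=[5]; order=0,4,6,2,3,7,1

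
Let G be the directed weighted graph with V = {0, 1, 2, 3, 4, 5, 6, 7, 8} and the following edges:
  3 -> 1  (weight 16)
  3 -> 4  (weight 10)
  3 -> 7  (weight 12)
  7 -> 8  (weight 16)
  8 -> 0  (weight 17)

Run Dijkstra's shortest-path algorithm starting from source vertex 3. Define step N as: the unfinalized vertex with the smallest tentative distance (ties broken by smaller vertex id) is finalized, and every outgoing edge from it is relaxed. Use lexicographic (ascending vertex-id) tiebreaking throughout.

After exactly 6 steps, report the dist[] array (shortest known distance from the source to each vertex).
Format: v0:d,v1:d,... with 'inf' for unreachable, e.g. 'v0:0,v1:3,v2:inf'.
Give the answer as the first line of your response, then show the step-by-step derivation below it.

v0:45,v1:16,v2:inf,v3:0,v4:10,v5:inf,v6:inf,v7:12,v8:28

step 1: dist = v0:inf,v1:16,v2:inf,v3:0,v4:10,v5:inf,v6:inf,v7:12,v8:inf
step 2: dist = v0:inf,v1:16,v2:inf,v3:0,v4:10,v5:inf,v6:inf,v7:12,v8:inf
step 3: dist = v0:inf,v1:16,v2:inf,v3:0,v4:10,v5:inf,v6:inf,v7:12,v8:28
step 4: dist = v0:inf,v1:16,v2:inf,v3:0,v4:10,v5:inf,v6:inf,v7:12,v8:28
step 5: dist = v0:45,v1:16,v2:inf,v3:0,v4:10,v5:inf,v6:inf,v7:12,v8:28
step 6: dist = v0:45,v1:16,v2:inf,v3:0,v4:10,v5:inf,v6:inf,v7:12,v8:28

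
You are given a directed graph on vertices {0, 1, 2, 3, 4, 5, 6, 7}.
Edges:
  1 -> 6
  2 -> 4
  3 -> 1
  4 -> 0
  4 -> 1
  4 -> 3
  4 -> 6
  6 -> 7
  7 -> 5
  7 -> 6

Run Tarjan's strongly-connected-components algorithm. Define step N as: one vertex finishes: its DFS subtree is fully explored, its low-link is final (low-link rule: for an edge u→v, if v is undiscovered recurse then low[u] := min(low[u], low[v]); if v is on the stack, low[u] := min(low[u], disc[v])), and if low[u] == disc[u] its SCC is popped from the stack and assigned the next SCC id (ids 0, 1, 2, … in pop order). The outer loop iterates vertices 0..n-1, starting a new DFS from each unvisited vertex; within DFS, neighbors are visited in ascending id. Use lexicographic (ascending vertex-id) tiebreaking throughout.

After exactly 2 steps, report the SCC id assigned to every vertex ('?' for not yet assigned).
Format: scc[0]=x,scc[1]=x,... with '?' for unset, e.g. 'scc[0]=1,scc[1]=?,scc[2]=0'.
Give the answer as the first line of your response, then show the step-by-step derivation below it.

scc[0]=0,scc[1]=?,scc[2]=?,scc[3]=?,scc[4]=?,scc[5]=1,scc[6]=?,scc[7]=?

step 1: low=(low[0]=0,low[1]=?,low[2]=?,low[3]=?,low[4]=?,low[5]=?,low[6]=?,low[7]=?); scc=(scc[0]=0,scc[1]=?,scc[2]=?,scc[3]=?,scc[4]=?,scc[5]=?,scc[6]=?,scc[7]=?)
step 2: low=(low[0]=0,low[1]=1,low[2]=?,low[3]=?,low[4]=?,low[5]=4,low[6]=2,low[7]=3); scc=(scc[0]=0,scc[1]=?,scc[2]=?,scc[3]=?,scc[4]=?,scc[5]=1,scc[6]=?,scc[7]=?)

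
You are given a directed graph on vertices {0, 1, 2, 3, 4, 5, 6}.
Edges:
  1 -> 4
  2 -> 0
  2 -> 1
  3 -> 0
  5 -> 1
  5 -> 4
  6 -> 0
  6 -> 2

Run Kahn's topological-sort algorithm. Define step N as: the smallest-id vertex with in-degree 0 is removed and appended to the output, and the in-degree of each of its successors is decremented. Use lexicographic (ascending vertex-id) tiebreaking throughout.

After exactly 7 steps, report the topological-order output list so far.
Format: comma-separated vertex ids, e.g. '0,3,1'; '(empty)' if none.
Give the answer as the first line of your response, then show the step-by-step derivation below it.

3,5,6,2,0,1,4

step 1: output 3; order=[3]; indeg=(2,2,1,0,2,0,0)
step 2: output 5; order=[3,5]; indeg=(2,1,1,0,1,0,0)
step 3: output 6; order=[3,5,6]; indeg=(1,1,0,0,1,0,0)
step 4: output 2; order=[3,5,6,2]; indeg=(0,0,0,0,1,0,0)
step 5: output 0; order=[3,5,6,2,0]; indeg=(0,0,0,0,1,0,0)
step 6: output 1; order=[3,5,6,2,0,1]; indeg=(0,0,0,0,0,0,0)
step 7: output 4; order=[3,5,6,2,0,1,4]; indeg=(0,0,0,0,0,0,0)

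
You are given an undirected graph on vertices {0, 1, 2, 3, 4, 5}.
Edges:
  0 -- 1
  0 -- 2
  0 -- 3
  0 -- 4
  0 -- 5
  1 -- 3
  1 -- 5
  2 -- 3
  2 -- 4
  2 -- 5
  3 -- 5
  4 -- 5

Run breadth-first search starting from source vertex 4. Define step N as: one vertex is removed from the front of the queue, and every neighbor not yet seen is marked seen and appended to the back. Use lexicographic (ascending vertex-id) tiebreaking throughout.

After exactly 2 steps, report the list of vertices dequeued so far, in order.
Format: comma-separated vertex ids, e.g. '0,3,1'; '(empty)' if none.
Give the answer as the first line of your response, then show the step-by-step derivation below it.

4,0

step 1: dequeue 4; queue=[0,2,5]; order=4
step 2: dequeue 0; queue=[2,5,1,3]; order=4,0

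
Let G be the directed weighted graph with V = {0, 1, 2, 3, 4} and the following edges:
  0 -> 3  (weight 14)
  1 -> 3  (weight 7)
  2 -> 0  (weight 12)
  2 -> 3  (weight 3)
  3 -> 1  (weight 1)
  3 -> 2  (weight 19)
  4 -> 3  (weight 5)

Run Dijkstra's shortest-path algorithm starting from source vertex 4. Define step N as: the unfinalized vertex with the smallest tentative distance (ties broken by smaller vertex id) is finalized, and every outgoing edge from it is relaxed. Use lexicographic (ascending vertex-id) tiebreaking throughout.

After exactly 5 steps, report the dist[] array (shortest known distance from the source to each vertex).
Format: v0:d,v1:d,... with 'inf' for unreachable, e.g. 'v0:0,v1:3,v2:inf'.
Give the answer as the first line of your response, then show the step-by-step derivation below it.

v0:36,v1:6,v2:24,v3:5,v4:0

step 1: dist = v0:inf,v1:inf,v2:inf,v3:5,v4:0
step 2: dist = v0:inf,v1:6,v2:24,v3:5,v4:0
step 3: dist = v0:inf,v1:6,v2:24,v3:5,v4:0
step 4: dist = v0:36,v1:6,v2:24,v3:5,v4:0
step 5: dist = v0:36,v1:6,v2:24,v3:5,v4:0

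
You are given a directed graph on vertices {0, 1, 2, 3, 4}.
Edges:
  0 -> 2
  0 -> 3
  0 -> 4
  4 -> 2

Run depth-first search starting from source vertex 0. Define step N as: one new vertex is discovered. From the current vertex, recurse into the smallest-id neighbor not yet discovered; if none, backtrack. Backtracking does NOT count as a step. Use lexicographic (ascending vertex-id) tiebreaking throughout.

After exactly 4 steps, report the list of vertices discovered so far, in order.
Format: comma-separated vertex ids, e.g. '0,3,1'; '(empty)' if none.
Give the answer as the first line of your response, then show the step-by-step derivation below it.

0,2,3,4

step 1: discover 0; path=0; order=0
step 2: discover 2; path=0>2; order=0,2
step 3: discover 3; path=0>3; order=0,2,3
step 4: discover 4; path=0>4; order=0,2,3,4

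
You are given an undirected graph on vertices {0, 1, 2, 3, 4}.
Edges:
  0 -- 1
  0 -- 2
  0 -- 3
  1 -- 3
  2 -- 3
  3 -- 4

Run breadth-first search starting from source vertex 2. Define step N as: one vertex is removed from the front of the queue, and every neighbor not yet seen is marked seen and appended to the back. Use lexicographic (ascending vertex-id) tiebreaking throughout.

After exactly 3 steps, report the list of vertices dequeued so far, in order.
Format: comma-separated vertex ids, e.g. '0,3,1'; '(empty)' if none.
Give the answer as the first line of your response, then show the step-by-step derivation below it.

2,0,3

step 1: dequeue 2; queue=[0,3]; order=2
step 2: dequeue 0; queue=[3,1]; order=2,0
step 3: dequeue 3; queue=[1,4]; order=2,0,3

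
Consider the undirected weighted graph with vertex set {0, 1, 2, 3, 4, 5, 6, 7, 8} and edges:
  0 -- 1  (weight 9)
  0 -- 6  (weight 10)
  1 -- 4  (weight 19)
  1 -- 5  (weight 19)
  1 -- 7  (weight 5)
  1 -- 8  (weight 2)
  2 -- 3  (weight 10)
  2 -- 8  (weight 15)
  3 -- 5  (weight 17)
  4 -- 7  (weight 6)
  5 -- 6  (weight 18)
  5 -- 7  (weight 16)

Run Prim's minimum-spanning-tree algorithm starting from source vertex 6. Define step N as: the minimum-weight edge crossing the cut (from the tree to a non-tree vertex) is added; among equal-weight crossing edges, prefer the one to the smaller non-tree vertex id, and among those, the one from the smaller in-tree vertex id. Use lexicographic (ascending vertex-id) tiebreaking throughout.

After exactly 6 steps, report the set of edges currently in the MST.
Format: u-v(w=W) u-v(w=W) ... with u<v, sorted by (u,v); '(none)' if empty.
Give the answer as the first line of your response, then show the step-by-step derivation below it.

0-1(w=9) 0-6(w=10) 1-7(w=5) 1-8(w=2) 2-8(w=15) 4-7(w=6)

step 1: add edge 0-6 (w=10); MST = {0-6(w=10)}
step 2: add edge 0-1 (w=9); MST = {0-1(w=9) 0-6(w=10)}
step 3: add edge 1-8 (w=2); MST = {0-1(w=9) 0-6(w=10) 1-8(w=2)}
step 4: add edge 1-7 (w=5); MST = {0-1(w=9) 0-6(w=10) 1-7(w=5) 1-8(w=2)}
step 5: add edge 4-7 (w=6); MST = {0-1(w=9) 0-6(w=10) 1-7(w=5) 1-8(w=2) 4-7(w=6)}
step 6: add edge 2-8 (w=15); MST = {0-1(w=9) 0-6(w=10) 1-7(w=5) 1-8(w=2) 2-8(w=15) 4-7(w=6)}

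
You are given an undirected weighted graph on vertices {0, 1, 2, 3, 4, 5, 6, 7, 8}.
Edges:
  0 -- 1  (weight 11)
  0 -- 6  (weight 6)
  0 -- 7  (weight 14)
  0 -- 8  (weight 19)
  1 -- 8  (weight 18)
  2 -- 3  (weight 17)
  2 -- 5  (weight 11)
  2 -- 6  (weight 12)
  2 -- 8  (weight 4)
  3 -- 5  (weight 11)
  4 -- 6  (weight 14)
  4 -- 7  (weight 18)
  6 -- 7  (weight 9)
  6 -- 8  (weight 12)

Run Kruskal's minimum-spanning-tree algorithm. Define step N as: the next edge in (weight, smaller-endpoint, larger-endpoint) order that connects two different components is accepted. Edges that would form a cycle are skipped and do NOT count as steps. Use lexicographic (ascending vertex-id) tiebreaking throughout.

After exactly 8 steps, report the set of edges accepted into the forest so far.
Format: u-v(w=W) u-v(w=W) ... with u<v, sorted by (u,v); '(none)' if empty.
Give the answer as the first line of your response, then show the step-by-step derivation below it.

0-1(w=11) 0-6(w=6) 2-5(w=11) 2-6(w=12) 2-8(w=4) 3-5(w=11) 4-6(w=14) 6-7(w=9)

step 1: add edge 2-8 (w=4); MST = {2-8(w=4)}
step 2: add edge 0-6 (w=6); MST = {0-6(w=6) 2-8(w=4)}
step 3: add edge 6-7 (w=9); MST = {0-6(w=6) 2-8(w=4) 6-7(w=9)}
step 4: add edge 0-1 (w=11); MST = {0-1(w=11) 0-6(w=6) 2-8(w=4) 6-7(w=9)}
step 5: add edge 2-5 (w=11); MST = {0-1(w=11) 0-6(w=6) 2-5(w=11) 2-8(w=4) 6-7(w=9)}
step 6: add edge 3-5 (w=11); MST = {0-1(w=11) 0-6(w=6) 2-5(w=11) 2-8(w=4) 3-5(w=11) 6-7(w=9)}
step 7: add edge 2-6 (w=12); MST = {0-1(w=11) 0-6(w=6) 2-5(w=11) 2-6(w=12) 2-8(w=4) 3-5(w=11) 6-7(w=9)}
step 8: add edge 4-6 (w=14); MST = {0-1(w=11) 0-6(w=6) 2-5(w=11) 2-6(w=12) 2-8(w=4) 3-5(w=11) 4-6(w=14) 6-7(w=9)}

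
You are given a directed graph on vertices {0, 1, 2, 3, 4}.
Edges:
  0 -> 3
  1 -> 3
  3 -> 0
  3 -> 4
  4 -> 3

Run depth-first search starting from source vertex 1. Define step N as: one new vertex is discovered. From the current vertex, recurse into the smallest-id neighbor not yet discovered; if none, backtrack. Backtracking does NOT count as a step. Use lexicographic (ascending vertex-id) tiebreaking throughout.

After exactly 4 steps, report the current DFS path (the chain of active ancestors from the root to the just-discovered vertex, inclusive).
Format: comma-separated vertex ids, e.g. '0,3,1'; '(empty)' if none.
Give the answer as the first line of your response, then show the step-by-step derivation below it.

1,3,4

step 1: discover 1; path=1; order=1
step 2: discover 3; path=1>3; order=1,3
step 3: discover 0; path=1>3>0; order=1,3,0
step 4: discover 4; path=1>3>4; order=1,3,0,4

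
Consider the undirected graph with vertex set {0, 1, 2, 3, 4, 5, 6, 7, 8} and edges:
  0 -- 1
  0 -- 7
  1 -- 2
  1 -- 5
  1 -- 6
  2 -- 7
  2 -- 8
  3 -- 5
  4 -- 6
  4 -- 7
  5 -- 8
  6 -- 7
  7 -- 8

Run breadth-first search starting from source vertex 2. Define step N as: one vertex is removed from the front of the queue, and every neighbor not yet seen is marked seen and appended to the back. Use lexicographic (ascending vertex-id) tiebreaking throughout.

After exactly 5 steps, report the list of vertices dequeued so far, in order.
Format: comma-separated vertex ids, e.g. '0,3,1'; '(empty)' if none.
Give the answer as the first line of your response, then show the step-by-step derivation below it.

2,1,7,8,0

step 1: dequeue 2; queue=[1,7,8]; order=2
step 2: dequeue 1; queue=[7,8,0,5,6]; order=2,1
step 3: dequeue 7; queue=[8,0,5,6,4]; order=2,1,7
step 4: dequeue 8; queue=[0,5,6,4]; order=2,1,7,8
step 5: dequeue 0; queue=[5,6,4]; order=2,1,7,8,0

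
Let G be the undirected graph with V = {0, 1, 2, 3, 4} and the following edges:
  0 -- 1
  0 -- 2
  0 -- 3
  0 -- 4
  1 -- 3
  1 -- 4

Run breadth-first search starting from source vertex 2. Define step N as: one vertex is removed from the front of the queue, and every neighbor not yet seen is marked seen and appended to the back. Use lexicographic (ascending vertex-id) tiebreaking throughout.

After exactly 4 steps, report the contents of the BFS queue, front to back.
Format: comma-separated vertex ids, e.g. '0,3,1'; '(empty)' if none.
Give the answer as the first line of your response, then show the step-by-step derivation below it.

4

step 1: dequeue 2; queue=[0]; order=2
step 2: dequeue 0; queue=[1,3,4]; order=2,0
step 3: dequeue 1; queue=[3,4]; order=2,0,1
step 4: dequeue 3; queue=[4]; order=2,0,1,3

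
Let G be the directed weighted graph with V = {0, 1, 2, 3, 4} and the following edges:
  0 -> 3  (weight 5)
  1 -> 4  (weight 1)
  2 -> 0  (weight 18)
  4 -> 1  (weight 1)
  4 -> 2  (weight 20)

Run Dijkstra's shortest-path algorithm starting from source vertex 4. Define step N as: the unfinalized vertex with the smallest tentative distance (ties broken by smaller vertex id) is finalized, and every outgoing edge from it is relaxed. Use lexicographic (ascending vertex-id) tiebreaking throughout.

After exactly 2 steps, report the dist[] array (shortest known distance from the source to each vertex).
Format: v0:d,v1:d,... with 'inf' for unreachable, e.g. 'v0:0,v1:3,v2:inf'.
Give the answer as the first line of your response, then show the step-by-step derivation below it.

v0:inf,v1:1,v2:20,v3:inf,v4:0

step 1: dist = v0:inf,v1:1,v2:20,v3:inf,v4:0
step 2: dist = v0:inf,v1:1,v2:20,v3:inf,v4:0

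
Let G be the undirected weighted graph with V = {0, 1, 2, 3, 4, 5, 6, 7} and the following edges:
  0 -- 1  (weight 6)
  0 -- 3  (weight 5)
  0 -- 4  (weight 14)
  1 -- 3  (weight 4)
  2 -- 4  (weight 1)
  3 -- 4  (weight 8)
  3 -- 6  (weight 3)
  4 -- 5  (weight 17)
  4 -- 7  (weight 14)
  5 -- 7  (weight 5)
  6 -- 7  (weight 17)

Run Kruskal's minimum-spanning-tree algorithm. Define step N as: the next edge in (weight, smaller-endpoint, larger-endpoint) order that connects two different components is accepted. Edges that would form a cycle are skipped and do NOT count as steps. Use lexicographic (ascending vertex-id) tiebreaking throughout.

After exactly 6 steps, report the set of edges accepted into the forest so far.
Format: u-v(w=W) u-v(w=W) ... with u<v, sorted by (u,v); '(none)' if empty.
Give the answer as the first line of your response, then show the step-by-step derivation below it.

0-3(w=5) 1-3(w=4) 2-4(w=1) 3-4(w=8) 3-6(w=3) 5-7(w=5)

step 1: add edge 2-4 (w=1); MST = {2-4(w=1)}
step 2: add edge 3-6 (w=3); MST = {2-4(w=1) 3-6(w=3)}
step 3: add edge 1-3 (w=4); MST = {1-3(w=4) 2-4(w=1) 3-6(w=3)}
step 4: add edge 0-3 (w=5); MST = {0-3(w=5) 1-3(w=4) 2-4(w=1) 3-6(w=3)}
step 5: add edge 5-7 (w=5); MST = {0-3(w=5) 1-3(w=4) 2-4(w=1) 3-6(w=3) 5-7(w=5)}
step 6: add edge 3-4 (w=8); MST = {0-3(w=5) 1-3(w=4) 2-4(w=1) 3-4(w=8) 3-6(w=3) 5-7(w=5)}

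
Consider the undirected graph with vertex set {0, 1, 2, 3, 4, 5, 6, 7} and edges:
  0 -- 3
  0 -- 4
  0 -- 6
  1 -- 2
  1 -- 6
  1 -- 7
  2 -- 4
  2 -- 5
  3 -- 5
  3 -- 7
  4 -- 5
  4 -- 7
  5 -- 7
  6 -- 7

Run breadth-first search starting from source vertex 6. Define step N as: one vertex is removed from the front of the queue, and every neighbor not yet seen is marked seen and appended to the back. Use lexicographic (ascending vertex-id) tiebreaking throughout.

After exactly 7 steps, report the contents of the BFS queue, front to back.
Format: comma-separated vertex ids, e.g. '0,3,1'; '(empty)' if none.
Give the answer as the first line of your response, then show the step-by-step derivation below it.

5

step 1: dequeue 6; queue=[0,1,7]; order=6
step 2: dequeue 0; queue=[1,7,3,4]; order=6,0
step 3: dequeue 1; queue=[7,3,4,2]; order=6,0,1
step 4: dequeue 7; queue=[3,4,2,5]; order=6,0,1,7
step 5: dequeue 3; queue=[4,2,5]; order=6,0,1,7,3
step 6: dequeue 4; queue=[2,5]; order=6,0,1,7,3,4
step 7: dequeue 2; queue=[5]; order=6,0,1,7,3,4,2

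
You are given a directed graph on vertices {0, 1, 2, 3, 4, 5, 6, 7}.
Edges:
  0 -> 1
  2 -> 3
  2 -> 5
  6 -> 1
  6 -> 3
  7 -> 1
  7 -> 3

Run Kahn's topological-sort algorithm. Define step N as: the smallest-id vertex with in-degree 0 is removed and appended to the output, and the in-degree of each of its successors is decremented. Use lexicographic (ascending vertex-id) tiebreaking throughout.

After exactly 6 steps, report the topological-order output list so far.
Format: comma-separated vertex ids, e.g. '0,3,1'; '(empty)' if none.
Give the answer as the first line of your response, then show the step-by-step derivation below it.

0,2,4,5,6,7

step 1: output 0; order=[0]; indeg=(0,2,0,3,0,1,0,0)
step 2: output 2; order=[0,2]; indeg=(0,2,0,2,0,0,0,0)
step 3: output 4; order=[0,2,4]; indeg=(0,2,0,2,0,0,0,0)
step 4: output 5; order=[0,2,4,5]; indeg=(0,2,0,2,0,0,0,0)
step 5: output 6; order=[0,2,4,5,6]; indeg=(0,1,0,1,0,0,0,0)
step 6: output 7; order=[0,2,4,5,6,7]; indeg=(0,0,0,0,0,0,0,0)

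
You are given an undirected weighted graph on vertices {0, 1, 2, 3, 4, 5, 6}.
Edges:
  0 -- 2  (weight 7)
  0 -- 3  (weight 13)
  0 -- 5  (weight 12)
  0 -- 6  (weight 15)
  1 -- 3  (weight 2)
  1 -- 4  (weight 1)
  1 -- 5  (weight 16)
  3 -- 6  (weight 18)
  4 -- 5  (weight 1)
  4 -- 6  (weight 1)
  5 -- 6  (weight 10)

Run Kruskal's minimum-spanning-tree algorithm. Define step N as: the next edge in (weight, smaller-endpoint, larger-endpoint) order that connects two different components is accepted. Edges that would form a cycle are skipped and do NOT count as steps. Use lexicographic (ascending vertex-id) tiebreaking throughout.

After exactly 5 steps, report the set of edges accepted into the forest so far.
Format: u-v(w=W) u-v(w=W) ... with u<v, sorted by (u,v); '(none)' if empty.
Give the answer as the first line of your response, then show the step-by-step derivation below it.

0-2(w=7) 1-3(w=2) 1-4(w=1) 4-5(w=1) 4-6(w=1)

step 1: add edge 1-4 (w=1); MST = {1-4(w=1)}
step 2: add edge 4-5 (w=1); MST = {1-4(w=1) 4-5(w=1)}
step 3: add edge 4-6 (w=1); MST = {1-4(w=1) 4-5(w=1) 4-6(w=1)}
step 4: add edge 1-3 (w=2); MST = {1-3(w=2) 1-4(w=1) 4-5(w=1) 4-6(w=1)}
step 5: add edge 0-2 (w=7); MST = {0-2(w=7) 1-3(w=2) 1-4(w=1) 4-5(w=1) 4-6(w=1)}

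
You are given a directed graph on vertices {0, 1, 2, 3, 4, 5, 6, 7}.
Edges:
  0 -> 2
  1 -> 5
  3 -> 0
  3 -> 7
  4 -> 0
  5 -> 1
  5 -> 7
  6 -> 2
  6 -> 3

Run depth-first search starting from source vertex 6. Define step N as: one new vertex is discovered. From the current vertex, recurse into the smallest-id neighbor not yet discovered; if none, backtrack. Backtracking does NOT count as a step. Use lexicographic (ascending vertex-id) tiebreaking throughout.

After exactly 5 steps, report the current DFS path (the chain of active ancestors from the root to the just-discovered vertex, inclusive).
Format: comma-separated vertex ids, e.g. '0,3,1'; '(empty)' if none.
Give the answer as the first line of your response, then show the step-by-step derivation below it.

6,3,7

step 1: discover 6; path=6; order=6
step 2: discover 2; path=6>2; order=6,2
step 3: discover 3; path=6>3; order=6,2,3
step 4: discover 0; path=6>3>0; order=6,2,3,0
step 5: discover 7; path=6>3>7; order=6,2,3,0,7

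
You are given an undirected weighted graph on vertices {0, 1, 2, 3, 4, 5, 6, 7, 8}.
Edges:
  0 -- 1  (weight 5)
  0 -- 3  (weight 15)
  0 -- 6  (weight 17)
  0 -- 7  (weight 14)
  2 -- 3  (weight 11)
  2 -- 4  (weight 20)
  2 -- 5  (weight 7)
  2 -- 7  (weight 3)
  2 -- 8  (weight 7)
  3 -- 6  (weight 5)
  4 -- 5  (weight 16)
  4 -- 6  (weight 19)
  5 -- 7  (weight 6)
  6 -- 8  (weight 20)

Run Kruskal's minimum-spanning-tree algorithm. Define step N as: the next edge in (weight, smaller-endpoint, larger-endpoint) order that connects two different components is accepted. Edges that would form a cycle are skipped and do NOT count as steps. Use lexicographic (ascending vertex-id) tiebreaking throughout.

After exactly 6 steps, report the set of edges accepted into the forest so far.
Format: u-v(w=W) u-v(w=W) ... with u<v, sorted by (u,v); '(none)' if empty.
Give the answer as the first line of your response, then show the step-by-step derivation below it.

0-1(w=5) 2-3(w=11) 2-7(w=3) 2-8(w=7) 3-6(w=5) 5-7(w=6)

step 1: add edge 2-7 (w=3); MST = {2-7(w=3)}
step 2: add edge 0-1 (w=5); MST = {0-1(w=5) 2-7(w=3)}
step 3: add edge 3-6 (w=5); MST = {0-1(w=5) 2-7(w=3) 3-6(w=5)}
step 4: add edge 5-7 (w=6); MST = {0-1(w=5) 2-7(w=3) 3-6(w=5) 5-7(w=6)}
step 5: add edge 2-8 (w=7); MST = {0-1(w=5) 2-7(w=3) 2-8(w=7) 3-6(w=5) 5-7(w=6)}
step 6: add edge 2-3 (w=11); MST = {0-1(w=5) 2-3(w=11) 2-7(w=3) 2-8(w=7) 3-6(w=5) 5-7(w=6)}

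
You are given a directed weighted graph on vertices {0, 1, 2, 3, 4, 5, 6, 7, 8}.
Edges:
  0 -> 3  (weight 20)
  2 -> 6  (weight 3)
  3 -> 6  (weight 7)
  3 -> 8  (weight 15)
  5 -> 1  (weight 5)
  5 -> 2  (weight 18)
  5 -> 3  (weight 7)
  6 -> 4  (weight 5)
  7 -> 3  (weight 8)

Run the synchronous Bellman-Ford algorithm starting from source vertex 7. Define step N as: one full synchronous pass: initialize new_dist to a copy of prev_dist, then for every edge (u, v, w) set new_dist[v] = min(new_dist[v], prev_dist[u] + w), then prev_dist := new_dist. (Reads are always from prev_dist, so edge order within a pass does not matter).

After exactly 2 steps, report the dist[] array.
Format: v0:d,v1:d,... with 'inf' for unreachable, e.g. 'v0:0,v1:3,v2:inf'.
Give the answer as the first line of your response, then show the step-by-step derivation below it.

v0:inf,v1:inf,v2:inf,v3:8,v4:inf,v5:inf,v6:15,v7:0,v8:23

step 1: dist = v0:inf,v1:inf,v2:inf,v3:8,v4:inf,v5:inf,v6:inf,v7:0,v8:inf
step 2: dist = v0:inf,v1:inf,v2:inf,v3:8,v4:inf,v5:inf,v6:15,v7:0,v8:23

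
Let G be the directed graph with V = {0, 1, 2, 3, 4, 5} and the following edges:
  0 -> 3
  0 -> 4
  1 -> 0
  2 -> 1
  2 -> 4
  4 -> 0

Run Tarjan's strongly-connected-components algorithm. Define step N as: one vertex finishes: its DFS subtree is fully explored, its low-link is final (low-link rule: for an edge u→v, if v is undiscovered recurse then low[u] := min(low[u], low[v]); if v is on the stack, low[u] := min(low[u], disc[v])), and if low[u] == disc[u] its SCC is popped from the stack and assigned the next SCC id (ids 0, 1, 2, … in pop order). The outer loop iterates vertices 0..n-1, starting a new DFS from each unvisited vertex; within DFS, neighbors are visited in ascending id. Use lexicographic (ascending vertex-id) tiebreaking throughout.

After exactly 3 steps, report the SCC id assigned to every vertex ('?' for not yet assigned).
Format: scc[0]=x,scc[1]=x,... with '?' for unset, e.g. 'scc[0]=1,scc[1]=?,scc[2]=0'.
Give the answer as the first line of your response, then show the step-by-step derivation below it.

scc[0]=1,scc[1]=?,scc[2]=?,scc[3]=0,scc[4]=1,scc[5]=?

step 1: low=(low[0]=0,low[1]=?,low[2]=?,low[3]=1,low[4]=?,low[5]=?); scc=(scc[0]=?,scc[1]=?,scc[2]=?,scc[3]=0,scc[4]=?,scc[5]=?)
step 2: low=(low[0]=0,low[1]=?,low[2]=?,low[3]=1,low[4]=0,low[5]=?); scc=(scc[0]=?,scc[1]=?,scc[2]=?,scc[3]=0,scc[4]=?,scc[5]=?)
step 3: low=(low[0]=0,low[1]=?,low[2]=?,low[3]=1,low[4]=0,low[5]=?); scc=(scc[0]=1,scc[1]=?,scc[2]=?,scc[3]=0,scc[4]=1,scc[5]=?)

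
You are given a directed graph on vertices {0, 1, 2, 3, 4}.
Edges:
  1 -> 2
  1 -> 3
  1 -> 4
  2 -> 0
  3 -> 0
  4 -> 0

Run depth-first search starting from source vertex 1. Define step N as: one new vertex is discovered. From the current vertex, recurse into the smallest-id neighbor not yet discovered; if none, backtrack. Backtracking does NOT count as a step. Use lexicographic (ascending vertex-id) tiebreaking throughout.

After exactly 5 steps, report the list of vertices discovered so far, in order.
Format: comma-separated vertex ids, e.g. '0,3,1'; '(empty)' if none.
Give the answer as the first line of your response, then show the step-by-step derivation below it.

1,2,0,3,4

step 1: discover 1; path=1; order=1
step 2: discover 2; path=1>2; order=1,2
step 3: discover 0; path=1>2>0; order=1,2,0
step 4: discover 3; path=1>3; order=1,2,0,3
step 5: discover 4; path=1>4; order=1,2,0,3,4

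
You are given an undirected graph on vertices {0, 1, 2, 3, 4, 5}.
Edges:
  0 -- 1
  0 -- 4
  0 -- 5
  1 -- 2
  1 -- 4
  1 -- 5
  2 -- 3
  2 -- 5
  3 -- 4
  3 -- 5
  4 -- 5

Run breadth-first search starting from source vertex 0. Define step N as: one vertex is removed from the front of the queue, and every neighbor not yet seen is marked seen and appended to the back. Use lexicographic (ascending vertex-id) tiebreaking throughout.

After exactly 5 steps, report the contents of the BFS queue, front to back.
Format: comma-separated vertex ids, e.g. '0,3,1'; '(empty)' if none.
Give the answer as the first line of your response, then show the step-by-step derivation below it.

3

step 1: dequeue 0; queue=[1,4,5]; order=0
step 2: dequeue 1; queue=[4,5,2]; order=0,1
step 3: dequeue 4; queue=[5,2,3]; order=0,1,4
step 4: dequeue 5; queue=[2,3]; order=0,1,4,5
step 5: dequeue 2; queue=[3]; order=0,1,4,5,2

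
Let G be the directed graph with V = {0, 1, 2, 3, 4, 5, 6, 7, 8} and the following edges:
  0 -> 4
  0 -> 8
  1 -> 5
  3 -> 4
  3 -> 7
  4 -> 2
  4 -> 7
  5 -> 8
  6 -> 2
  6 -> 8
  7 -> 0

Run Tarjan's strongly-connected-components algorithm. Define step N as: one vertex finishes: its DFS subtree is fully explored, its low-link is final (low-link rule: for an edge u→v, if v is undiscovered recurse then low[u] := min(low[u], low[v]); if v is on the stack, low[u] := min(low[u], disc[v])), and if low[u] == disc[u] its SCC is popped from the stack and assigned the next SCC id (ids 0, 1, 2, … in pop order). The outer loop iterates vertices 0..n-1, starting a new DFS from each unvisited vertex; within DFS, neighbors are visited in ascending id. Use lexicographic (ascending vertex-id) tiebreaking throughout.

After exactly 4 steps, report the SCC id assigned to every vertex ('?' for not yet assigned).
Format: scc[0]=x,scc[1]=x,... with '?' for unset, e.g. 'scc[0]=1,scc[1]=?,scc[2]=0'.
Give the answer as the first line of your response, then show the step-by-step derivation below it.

scc[0]=?,scc[1]=?,scc[2]=0,scc[3]=?,scc[4]=?,scc[5]=?,scc[6]=?,scc[7]=?,scc[8]=1

step 1: low=(low[0]=0,low[1]=?,low[2]=2,low[3]=?,low[4]=1,low[5]=?,low[6]=?,low[7]=?,low[8]=?); scc=(scc[0]=?,scc[1]=?,scc[2]=0,scc[3]=?,scc[4]=?,scc[5]=?,scc[6]=?,scc[7]=?,scc[8]=?)
step 2: low=(low[0]=0,low[1]=?,low[2]=2,low[3]=?,low[4]=1,low[5]=?,low[6]=?,low[7]=0,low[8]=?); scc=(scc[0]=?,scc[1]=?,scc[2]=0,scc[3]=?,scc[4]=?,scc[5]=?,scc[6]=?,scc[7]=?,scc[8]=?)
step 3: low=(low[0]=0,low[1]=?,low[2]=2,low[3]=?,low[4]=0,low[5]=?,low[6]=?,low[7]=0,low[8]=?); scc=(scc[0]=?,scc[1]=?,scc[2]=0,scc[3]=?,scc[4]=?,scc[5]=?,scc[6]=?,scc[7]=?,scc[8]=?)
step 4: low=(low[0]=0,low[1]=?,low[2]=2,low[3]=?,low[4]=0,low[5]=?,low[6]=?,low[7]=0,low[8]=4); scc=(scc[0]=?,scc[1]=?,scc[2]=0,scc[3]=?,scc[4]=?,scc[5]=?,scc[6]=?,scc[7]=?,scc[8]=1)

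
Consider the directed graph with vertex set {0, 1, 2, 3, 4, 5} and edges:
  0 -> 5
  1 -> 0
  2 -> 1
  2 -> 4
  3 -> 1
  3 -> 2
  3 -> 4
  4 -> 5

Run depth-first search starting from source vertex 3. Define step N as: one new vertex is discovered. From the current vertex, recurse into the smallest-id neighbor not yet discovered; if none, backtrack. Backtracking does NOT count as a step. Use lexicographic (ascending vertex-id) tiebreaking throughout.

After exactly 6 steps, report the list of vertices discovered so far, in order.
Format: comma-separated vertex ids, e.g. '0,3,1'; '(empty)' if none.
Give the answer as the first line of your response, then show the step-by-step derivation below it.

3,1,0,5,2,4

step 1: discover 3; path=3; order=3
step 2: discover 1; path=3>1; order=3,1
step 3: discover 0; path=3>1>0; order=3,1,0
step 4: discover 5; path=3>1>0>5; order=3,1,0,5
step 5: discover 2; path=3>2; order=3,1,0,5,2
step 6: discover 4; path=3>2>4; order=3,1,0,5,2,4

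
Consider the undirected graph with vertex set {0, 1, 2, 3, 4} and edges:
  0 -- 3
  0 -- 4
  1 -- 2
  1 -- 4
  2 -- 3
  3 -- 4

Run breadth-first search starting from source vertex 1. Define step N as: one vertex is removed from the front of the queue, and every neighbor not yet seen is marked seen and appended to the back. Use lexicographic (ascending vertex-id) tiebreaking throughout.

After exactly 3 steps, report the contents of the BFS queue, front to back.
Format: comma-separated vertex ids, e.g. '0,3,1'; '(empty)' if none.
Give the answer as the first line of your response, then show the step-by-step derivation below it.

3,0

step 1: dequeue 1; queue=[2,4]; order=1
step 2: dequeue 2; queue=[4,3]; order=1,2
step 3: dequeue 4; queue=[3,0]; order=1,2,4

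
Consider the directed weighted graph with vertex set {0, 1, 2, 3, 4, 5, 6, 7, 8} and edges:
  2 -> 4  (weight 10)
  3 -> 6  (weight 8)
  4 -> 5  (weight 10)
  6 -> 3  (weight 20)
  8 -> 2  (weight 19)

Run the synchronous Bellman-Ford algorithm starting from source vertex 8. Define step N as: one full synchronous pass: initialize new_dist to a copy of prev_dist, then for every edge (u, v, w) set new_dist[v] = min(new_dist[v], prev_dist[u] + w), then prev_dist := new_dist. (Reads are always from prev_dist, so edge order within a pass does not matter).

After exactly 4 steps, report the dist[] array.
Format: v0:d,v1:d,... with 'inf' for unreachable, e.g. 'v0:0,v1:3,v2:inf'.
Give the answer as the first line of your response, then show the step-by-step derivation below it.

v0:inf,v1:inf,v2:19,v3:inf,v4:29,v5:39,v6:inf,v7:inf,v8:0

step 1: dist = v0:inf,v1:inf,v2:19,v3:inf,v4:inf,v5:inf,v6:inf,v7:inf,v8:0
step 2: dist = v0:inf,v1:inf,v2:19,v3:inf,v4:29,v5:inf,v6:inf,v7:inf,v8:0
step 3: dist = v0:inf,v1:inf,v2:19,v3:inf,v4:29,v5:39,v6:inf,v7:inf,v8:0
step 4: dist = v0:inf,v1:inf,v2:19,v3:inf,v4:29,v5:39,v6:inf,v7:inf,v8:0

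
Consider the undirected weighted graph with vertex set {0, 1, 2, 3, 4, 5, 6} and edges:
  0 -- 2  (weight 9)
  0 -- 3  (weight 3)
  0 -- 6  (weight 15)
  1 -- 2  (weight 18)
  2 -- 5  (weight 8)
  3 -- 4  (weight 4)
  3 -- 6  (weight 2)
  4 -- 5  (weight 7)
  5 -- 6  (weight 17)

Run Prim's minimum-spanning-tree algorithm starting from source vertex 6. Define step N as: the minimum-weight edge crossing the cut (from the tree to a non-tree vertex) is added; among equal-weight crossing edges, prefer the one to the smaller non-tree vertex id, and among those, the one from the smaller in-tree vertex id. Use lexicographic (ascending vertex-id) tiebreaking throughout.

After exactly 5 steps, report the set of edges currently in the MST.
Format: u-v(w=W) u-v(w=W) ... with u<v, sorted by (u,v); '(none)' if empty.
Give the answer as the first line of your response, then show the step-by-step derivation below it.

0-3(w=3) 2-5(w=8) 3-4(w=4) 3-6(w=2) 4-5(w=7)

step 1: add edge 3-6 (w=2); MST = {3-6(w=2)}
step 2: add edge 0-3 (w=3); MST = {0-3(w=3) 3-6(w=2)}
step 3: add edge 3-4 (w=4); MST = {0-3(w=3) 3-4(w=4) 3-6(w=2)}
step 4: add edge 4-5 (w=7); MST = {0-3(w=3) 3-4(w=4) 3-6(w=2) 4-5(w=7)}
step 5: add edge 2-5 (w=8); MST = {0-3(w=3) 2-5(w=8) 3-4(w=4) 3-6(w=2) 4-5(w=7)}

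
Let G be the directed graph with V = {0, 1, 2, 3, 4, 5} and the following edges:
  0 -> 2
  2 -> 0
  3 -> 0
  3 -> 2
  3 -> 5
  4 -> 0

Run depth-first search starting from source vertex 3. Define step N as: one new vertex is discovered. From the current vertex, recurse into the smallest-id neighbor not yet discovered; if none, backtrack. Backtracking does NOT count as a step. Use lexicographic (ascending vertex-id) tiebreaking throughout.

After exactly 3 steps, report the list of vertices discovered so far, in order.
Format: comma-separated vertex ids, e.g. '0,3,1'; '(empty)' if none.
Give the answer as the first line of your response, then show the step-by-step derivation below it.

3,0,2

step 1: discover 3; path=3; order=3
step 2: discover 0; path=3>0; order=3,0
step 3: discover 2; path=3>0>2; order=3,0,2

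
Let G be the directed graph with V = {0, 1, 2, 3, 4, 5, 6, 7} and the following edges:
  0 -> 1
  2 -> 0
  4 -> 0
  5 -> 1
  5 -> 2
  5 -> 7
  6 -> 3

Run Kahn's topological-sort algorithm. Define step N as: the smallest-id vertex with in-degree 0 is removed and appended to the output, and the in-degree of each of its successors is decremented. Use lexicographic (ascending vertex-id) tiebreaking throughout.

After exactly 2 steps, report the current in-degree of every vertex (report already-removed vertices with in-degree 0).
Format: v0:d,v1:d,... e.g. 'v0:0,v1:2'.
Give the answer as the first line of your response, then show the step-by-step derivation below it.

v0:1,v1:1,v2:0,v3:1,v4:0,v5:0,v6:0,v7:0

step 1: output 4; order=[4]; indeg=(1,2,1,1,0,0,0,1)
step 2: output 5; order=[4,5]; indeg=(1,1,0,1,0,0,0,0)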